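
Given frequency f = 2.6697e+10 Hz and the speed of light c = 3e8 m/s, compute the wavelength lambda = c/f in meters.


lambda = c / f = 3.0000e+08 / 2.6697e+10 = 0.01124 m

0.01124 m


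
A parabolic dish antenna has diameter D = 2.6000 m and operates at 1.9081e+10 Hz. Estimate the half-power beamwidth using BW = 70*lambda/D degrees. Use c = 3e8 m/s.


lambda = c / f = 3.0000e+08 / 1.9081e+10 = 0.01572245 m
BW = 70 * 0.01572245 / 2.6000 = 0.4233 deg

0.4233 deg


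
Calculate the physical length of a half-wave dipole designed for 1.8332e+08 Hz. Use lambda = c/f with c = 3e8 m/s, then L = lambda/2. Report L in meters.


lambda = c / f = 3.0000e+08 / 1.8332e+08 = 1.636483 m
L = lambda / 2 = 1.636483 / 2 = 0.8182 m

0.8182 m


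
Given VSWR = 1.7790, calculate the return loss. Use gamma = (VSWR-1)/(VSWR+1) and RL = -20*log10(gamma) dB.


gamma = (1.7790 - 1) / (1.7790 + 1) = 0.2803167
RL = -20 * log10(0.2803167) = 11.05 dB

11.05 dB


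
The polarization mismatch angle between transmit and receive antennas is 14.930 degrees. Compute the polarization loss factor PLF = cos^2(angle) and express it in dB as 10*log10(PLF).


PLF_linear = cos^2(14.930 deg) = 0.9336223
PLF_dB = 10 * log10(0.9336223) = -0.2983 dB

-0.2983 dB


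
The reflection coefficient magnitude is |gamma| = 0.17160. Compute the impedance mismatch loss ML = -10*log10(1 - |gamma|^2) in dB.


ML = -10 * log10(1 - 0.17160^2) = -10 * log10(0.97055344) = 0.1298 dB

0.1298 dB


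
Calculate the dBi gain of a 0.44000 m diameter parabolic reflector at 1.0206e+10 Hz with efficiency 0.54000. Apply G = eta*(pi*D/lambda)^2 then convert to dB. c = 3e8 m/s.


lambda = c / f = 3.0000e+08 / 1.0206e+10 = 0.02939447 m
G_linear = 0.54000 * (pi * 0.44000 / 0.02939447)^2 = 1194.174
G_dBi = 10 * log10(1194.174) = 30.77 dBi

30.77 dBi


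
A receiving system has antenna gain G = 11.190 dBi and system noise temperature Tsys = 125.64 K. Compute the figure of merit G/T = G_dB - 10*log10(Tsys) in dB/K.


G/T = 11.190 - 10*log10(125.64) = 11.190 - 20.99128 = -9.801 dB/K

-9.801 dB/K


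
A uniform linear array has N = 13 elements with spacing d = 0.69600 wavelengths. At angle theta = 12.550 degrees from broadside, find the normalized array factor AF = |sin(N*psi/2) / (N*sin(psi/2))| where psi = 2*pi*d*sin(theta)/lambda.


psi = 2*pi*0.69600*sin(12.550 deg) = 0.9502368 rad
AF = |sin(13*0.9502368/2) / (13*sin(0.9502368/2))| = 0.01790

0.01790


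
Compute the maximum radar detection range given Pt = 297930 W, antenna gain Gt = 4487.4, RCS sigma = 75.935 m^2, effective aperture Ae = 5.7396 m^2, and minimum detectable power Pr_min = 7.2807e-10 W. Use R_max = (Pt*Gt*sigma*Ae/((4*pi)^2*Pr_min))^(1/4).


R^4 = 297930*4487.4*75.935*5.7396 / ((4*pi)^2 * 7.2807e-10) = 5.068037e+18
R_max = 5.068037e+18^0.25 = 47447 m

47447 m


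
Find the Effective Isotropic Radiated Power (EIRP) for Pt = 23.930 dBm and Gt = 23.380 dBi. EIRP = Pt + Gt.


EIRP = Pt + Gt = 23.930 + 23.380 = 47.31 dBm

47.31 dBm


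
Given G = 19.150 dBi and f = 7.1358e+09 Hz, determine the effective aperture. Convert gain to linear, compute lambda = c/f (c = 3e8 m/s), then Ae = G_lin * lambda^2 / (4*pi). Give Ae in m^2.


lambda = c / f = 3.0000e+08 / 7.1358e+09 = 0.04204154 m
G_linear = 10^(19.150/10) = 82.22426
Ae = G_linear * lambda^2 / (4*pi) = 82.22426 * 0.04204154^2 / (4*pi) = 0.01157 m^2

0.01157 m^2


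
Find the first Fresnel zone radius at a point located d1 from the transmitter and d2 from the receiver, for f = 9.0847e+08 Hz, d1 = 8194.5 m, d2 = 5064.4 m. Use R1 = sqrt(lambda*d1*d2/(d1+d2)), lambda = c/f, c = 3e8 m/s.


lambda = c / f = 3.0000e+08 / 9.0847e+08 = 0.3302255 m
R1 = sqrt(0.3302255 * 8194.5 * 5064.4 / (8194.5 + 5064.4)) = 32.15 m

32.15 m


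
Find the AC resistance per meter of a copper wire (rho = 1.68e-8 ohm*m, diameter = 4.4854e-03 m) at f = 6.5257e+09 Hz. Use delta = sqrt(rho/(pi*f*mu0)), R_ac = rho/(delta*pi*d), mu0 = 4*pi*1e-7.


delta = sqrt(1.68e-8 / (pi * 6.5257e+09 * 4*pi*1e-7)) = 8.075348e-07 m
R_ac = 1.68e-8 / (8.075348e-07 * pi * 4.4854e-03) = 1.476 ohm/m

1.476 ohm/m


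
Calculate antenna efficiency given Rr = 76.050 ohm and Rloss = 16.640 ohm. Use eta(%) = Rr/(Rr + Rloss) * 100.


eta = 76.050 / (76.050 + 16.640) * 100 = 82.05%

82.05%


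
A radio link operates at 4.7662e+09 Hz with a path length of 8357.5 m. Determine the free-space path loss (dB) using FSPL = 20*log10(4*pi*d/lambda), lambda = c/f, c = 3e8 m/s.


lambda = c / f = 3.0000e+08 / 4.7662e+09 = 0.06294323 m
FSPL = 20 * log10(4*pi*8357.5/0.06294323) = 124.4 dB

124.4 dB


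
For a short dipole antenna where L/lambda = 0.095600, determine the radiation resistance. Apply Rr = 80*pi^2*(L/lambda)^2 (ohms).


Rr = 80 * pi^2 * (0.095600)^2 = 80 * 9.869604 * 9.139360e-03 = 7.216 ohm

7.216 ohm


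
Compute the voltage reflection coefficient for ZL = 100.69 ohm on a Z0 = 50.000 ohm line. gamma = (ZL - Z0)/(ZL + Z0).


gamma = (100.69 - 50.000) / (100.69 + 50.000) = 0.3364

0.3364


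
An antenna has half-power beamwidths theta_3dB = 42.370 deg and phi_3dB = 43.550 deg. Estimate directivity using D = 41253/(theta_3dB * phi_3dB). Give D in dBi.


D_linear = 41253 / (42.370 * 43.550) = 22.35676
D_dBi = 10 * log10(22.35676) = 13.49 dBi

13.49 dBi


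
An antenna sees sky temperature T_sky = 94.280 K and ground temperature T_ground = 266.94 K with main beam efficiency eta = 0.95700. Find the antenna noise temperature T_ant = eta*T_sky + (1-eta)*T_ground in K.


T_ant = 0.95700 * 94.280 + (1 - 0.95700) * 266.94 = 101.7 K

101.7 K


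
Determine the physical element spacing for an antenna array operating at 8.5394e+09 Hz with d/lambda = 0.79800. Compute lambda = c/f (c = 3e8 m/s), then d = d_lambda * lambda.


lambda = c / f = 3.0000e+08 / 8.5394e+09 = 0.03513127 m
d = 0.79800 * 0.03513127 = 0.02803 m

0.02803 m


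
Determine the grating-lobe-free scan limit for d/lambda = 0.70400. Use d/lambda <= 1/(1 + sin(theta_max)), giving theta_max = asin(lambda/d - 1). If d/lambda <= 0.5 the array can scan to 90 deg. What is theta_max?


lambda/d - 1 = 1/0.70400 - 1 = 0.4204545
theta_max = asin(0.4204545) = 24.86 deg

24.86 deg


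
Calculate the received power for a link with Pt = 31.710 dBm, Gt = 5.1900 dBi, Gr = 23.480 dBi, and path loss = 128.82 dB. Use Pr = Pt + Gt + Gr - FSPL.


Pr = 31.710 + 5.1900 + 23.480 - 128.82 = -68.44 dBm

-68.44 dBm


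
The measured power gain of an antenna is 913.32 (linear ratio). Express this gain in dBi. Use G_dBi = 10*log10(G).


G_dBi = 10 * log10(913.32) = 29.61 dBi

29.61 dBi


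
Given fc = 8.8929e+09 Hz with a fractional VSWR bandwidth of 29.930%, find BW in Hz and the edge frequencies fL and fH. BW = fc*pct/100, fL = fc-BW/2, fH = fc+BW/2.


BW = 8.8929e+09 * 29.930/100 = 2.661645e+09 Hz
fL = 8.8929e+09 - 2.661645e+09/2 = 7.562e+09 Hz
fH = 8.8929e+09 + 2.661645e+09/2 = 1.022e+10 Hz

BW=2.662e+09 Hz, fL=7.562e+09 Hz, fH=1.022e+10 Hz


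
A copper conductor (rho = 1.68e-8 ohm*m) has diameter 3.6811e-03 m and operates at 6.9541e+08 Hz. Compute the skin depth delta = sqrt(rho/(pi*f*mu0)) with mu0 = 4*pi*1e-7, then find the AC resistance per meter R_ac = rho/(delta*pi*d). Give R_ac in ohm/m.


delta = sqrt(1.68e-8 / (pi * 6.9541e+08 * 4*pi*1e-7)) = 2.473741e-06 m
R_ac = 1.68e-8 / (2.473741e-06 * pi * 3.6811e-03) = 0.5873 ohm/m

0.5873 ohm/m


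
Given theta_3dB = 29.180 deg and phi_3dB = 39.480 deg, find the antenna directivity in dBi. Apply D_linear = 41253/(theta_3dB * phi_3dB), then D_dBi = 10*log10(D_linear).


D_linear = 41253 / (29.180 * 39.480) = 35.80908
D_dBi = 10 * log10(35.80908) = 15.54 dBi

15.54 dBi


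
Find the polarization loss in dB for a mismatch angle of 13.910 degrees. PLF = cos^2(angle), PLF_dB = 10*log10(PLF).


PLF_linear = cos^2(13.910 deg) = 0.9422091
PLF_dB = 10 * log10(0.9422091) = -0.2585 dB

-0.2585 dB


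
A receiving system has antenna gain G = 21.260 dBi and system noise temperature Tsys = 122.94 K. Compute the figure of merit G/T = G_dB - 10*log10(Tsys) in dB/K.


G/T = 21.260 - 10*log10(122.94) = 21.260 - 20.89693 = 0.3631 dB/K

0.3631 dB/K


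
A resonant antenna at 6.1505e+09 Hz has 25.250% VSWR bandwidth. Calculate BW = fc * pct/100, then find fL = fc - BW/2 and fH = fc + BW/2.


BW = 6.1505e+09 * 25.250/100 = 1.553001e+09 Hz
fL = 6.1505e+09 - 1.553001e+09/2 = 5.374e+09 Hz
fH = 6.1505e+09 + 1.553001e+09/2 = 6.927e+09 Hz

BW=1.553e+09 Hz, fL=5.374e+09 Hz, fH=6.927e+09 Hz


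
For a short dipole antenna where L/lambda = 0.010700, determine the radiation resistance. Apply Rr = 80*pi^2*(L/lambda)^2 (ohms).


Rr = 80 * pi^2 * (0.010700)^2 = 80 * 9.869604 * 1.144900e-04 = 0.09040 ohm

0.09040 ohm


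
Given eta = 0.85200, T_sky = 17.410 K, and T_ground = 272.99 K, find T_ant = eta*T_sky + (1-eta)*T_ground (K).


T_ant = 0.85200 * 17.410 + (1 - 0.85200) * 272.99 = 55.24 K

55.24 K


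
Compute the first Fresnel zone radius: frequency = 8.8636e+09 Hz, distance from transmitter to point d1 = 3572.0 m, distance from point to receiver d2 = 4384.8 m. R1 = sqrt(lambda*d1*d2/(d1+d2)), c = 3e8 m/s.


lambda = c / f = 3.0000e+08 / 8.8636e+09 = 0.03384629 m
R1 = sqrt(0.03384629 * 3572.0 * 4384.8 / (3572.0 + 4384.8)) = 8.162 m

8.162 m


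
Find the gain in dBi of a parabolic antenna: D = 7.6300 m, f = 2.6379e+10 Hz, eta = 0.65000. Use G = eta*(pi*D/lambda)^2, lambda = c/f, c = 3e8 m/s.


lambda = c / f = 3.0000e+08 / 2.6379e+10 = 0.01137268 m
G_linear = 0.65000 * (pi * 7.6300 / 0.01137268)^2 = 2.887597e+06
G_dBi = 10 * log10(2.887597e+06) = 64.61 dBi

64.61 dBi


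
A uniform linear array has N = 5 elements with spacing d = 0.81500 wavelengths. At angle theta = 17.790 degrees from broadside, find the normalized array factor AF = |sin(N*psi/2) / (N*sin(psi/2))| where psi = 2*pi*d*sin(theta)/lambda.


psi = 2*pi*0.81500*sin(17.790 deg) = 1.564552 rad
AF = |sin(5*1.564552/2) / (5*sin(1.564552/2))| = 0.1975

0.1975


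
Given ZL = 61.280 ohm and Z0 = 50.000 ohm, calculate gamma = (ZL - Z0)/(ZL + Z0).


gamma = (61.280 - 50.000) / (61.280 + 50.000) = 0.1014

0.1014


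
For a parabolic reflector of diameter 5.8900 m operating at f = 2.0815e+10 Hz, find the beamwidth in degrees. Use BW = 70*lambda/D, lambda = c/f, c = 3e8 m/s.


lambda = c / f = 3.0000e+08 / 2.0815e+10 = 0.01441268 m
BW = 70 * 0.01441268 / 5.8900 = 0.1713 deg

0.1713 deg


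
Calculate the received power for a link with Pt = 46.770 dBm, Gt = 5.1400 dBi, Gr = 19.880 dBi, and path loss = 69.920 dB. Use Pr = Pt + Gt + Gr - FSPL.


Pr = 46.770 + 5.1400 + 19.880 - 69.920 = 1.87 dBm

1.87 dBm


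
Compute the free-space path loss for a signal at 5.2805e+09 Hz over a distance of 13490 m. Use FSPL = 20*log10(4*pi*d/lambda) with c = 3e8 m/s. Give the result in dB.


lambda = c / f = 3.0000e+08 / 5.2805e+09 = 0.05681280 m
FSPL = 20 * log10(4*pi*13490/0.05681280) = 129.5 dB

129.5 dB


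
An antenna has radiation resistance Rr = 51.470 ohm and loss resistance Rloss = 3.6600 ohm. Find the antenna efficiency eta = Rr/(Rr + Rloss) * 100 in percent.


eta = 51.470 / (51.470 + 3.6600) * 100 = 93.36%

93.36%


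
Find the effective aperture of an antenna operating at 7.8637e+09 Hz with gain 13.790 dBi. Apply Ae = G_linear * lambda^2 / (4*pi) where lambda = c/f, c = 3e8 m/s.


lambda = c / f = 3.0000e+08 / 7.8637e+09 = 0.03814998 m
G_linear = 10^(13.790/10) = 23.93316
Ae = G_linear * lambda^2 / (4*pi) = 23.93316 * 0.03814998^2 / (4*pi) = 2.772e-03 m^2

2.772e-03 m^2


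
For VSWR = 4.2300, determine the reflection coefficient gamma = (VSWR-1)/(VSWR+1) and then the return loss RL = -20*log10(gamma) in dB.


gamma = (4.2300 - 1) / (4.2300 + 1) = 0.6175908
RL = -20 * log10(0.6175908) = 4.186 dB

4.186 dB


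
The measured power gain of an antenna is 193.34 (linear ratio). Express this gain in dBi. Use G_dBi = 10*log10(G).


G_dBi = 10 * log10(193.34) = 22.86 dBi

22.86 dBi


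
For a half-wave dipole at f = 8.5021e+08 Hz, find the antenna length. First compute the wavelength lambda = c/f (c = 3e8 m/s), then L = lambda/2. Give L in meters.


lambda = c / f = 3.0000e+08 / 8.5021e+08 = 0.3528540 m
L = lambda / 2 = 0.3528540 / 2 = 0.1764 m

0.1764 m


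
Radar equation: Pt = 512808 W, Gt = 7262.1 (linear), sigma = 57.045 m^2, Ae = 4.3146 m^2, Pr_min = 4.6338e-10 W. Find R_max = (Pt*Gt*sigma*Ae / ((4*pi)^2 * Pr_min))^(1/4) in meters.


R^4 = 512808*7262.1*57.045*4.3146 / ((4*pi)^2 * 4.6338e-10) = 1.252616e+19
R_max = 1.252616e+19^0.25 = 59491 m

59491 m


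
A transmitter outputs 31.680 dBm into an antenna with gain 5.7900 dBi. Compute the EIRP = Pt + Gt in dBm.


EIRP = Pt + Gt = 31.680 + 5.7900 = 37.47 dBm

37.47 dBm


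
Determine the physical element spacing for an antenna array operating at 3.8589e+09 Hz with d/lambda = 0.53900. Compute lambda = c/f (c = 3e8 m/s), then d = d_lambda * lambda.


lambda = c / f = 3.0000e+08 / 3.8589e+09 = 0.07774236 m
d = 0.53900 * 0.07774236 = 0.04190 m

0.04190 m


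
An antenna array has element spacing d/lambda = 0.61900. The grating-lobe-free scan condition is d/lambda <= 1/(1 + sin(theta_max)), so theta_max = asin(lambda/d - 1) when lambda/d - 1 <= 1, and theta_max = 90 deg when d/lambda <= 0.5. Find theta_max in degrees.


lambda/d - 1 = 1/0.61900 - 1 = 0.6155089
theta_max = asin(0.6155089) = 37.99 deg

37.99 deg


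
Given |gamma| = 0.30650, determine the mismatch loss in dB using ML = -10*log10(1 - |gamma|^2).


ML = -10 * log10(1 - 0.30650^2) = -10 * log10(0.90605775) = 0.4284 dB

0.4284 dB


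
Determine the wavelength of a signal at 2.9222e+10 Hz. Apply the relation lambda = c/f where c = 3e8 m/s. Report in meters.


lambda = c / f = 3.0000e+08 / 2.9222e+10 = 0.01027 m

0.01027 m


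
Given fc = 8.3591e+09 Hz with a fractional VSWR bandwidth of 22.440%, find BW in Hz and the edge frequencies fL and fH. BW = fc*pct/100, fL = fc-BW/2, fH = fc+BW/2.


BW = 8.3591e+09 * 22.440/100 = 1.875782e+09 Hz
fL = 8.3591e+09 - 1.875782e+09/2 = 7.421e+09 Hz
fH = 8.3591e+09 + 1.875782e+09/2 = 9.297e+09 Hz

BW=1.876e+09 Hz, fL=7.421e+09 Hz, fH=9.297e+09 Hz


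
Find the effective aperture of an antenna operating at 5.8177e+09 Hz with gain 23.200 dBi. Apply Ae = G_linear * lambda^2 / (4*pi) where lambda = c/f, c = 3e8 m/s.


lambda = c / f = 3.0000e+08 / 5.8177e+09 = 0.05156677 m
G_linear = 10^(23.200/10) = 208.9296
Ae = G_linear * lambda^2 / (4*pi) = 208.9296 * 0.05156677^2 / (4*pi) = 0.04421 m^2

0.04421 m^2


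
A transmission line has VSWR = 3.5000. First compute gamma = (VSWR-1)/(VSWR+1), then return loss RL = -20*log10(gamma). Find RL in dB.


gamma = (3.5000 - 1) / (3.5000 + 1) = 0.5555556
RL = -20 * log10(0.5555556) = 5.105 dB

5.105 dB


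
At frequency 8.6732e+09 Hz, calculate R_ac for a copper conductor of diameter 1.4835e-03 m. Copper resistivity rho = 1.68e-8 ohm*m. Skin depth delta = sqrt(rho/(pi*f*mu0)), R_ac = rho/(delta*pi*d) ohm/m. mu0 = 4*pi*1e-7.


delta = sqrt(1.68e-8 / (pi * 8.6732e+09 * 4*pi*1e-7)) = 7.004628e-07 m
R_ac = 1.68e-8 / (7.004628e-07 * pi * 1.4835e-03) = 5.146 ohm/m

5.146 ohm/m


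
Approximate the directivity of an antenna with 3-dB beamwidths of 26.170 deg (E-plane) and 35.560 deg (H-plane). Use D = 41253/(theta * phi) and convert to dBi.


D_linear = 41253 / (26.170 * 35.560) = 44.32922
D_dBi = 10 * log10(44.32922) = 16.47 dBi

16.47 dBi


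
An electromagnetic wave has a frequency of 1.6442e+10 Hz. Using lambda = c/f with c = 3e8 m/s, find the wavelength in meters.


lambda = c / f = 3.0000e+08 / 1.6442e+10 = 0.01825 m

0.01825 m


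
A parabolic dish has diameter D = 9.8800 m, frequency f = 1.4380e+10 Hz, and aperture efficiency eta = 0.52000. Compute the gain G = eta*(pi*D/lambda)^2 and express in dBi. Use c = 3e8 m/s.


lambda = c / f = 3.0000e+08 / 1.4380e+10 = 0.02086231 m
G_linear = 0.52000 * (pi * 9.8800 / 0.02086231)^2 = 1.151045e+06
G_dBi = 10 * log10(1.151045e+06) = 60.61 dBi

60.61 dBi


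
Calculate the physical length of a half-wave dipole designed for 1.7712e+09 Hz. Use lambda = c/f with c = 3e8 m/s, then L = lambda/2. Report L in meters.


lambda = c / f = 3.0000e+08 / 1.7712e+09 = 0.1693767 m
L = lambda / 2 = 0.1693767 / 2 = 0.08469 m

0.08469 m


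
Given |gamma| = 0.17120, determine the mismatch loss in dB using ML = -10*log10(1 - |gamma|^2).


ML = -10 * log10(1 - 0.17120^2) = -10 * log10(0.97069056) = 0.1292 dB

0.1292 dB


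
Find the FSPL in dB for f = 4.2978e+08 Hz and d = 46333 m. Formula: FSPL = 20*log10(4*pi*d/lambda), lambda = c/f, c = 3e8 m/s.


lambda = c / f = 3.0000e+08 / 4.2978e+08 = 0.6980316 m
FSPL = 20 * log10(4*pi*46333/0.6980316) = 118.4 dB

118.4 dB


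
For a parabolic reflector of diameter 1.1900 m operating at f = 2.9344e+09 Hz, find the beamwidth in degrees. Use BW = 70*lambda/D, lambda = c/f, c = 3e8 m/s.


lambda = c / f = 3.0000e+08 / 2.9344e+09 = 0.1022356 m
BW = 70 * 0.1022356 / 1.1900 = 6.014 deg

6.014 deg


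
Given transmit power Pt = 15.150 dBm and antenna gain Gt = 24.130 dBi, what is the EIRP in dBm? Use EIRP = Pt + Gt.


EIRP = Pt + Gt = 15.150 + 24.130 = 39.28 dBm

39.28 dBm


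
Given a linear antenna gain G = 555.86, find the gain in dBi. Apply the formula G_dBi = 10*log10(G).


G_dBi = 10 * log10(555.86) = 27.45 dBi

27.45 dBi


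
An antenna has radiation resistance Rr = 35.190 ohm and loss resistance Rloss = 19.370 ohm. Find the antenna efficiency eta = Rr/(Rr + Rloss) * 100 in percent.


eta = 35.190 / (35.190 + 19.370) * 100 = 64.50%

64.50%


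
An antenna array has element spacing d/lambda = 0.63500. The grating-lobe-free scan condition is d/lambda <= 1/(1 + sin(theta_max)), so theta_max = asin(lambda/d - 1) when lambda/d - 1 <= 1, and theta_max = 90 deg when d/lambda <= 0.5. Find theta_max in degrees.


lambda/d - 1 = 1/0.63500 - 1 = 0.5748031
theta_max = asin(0.5748031) = 35.09 deg

35.09 deg


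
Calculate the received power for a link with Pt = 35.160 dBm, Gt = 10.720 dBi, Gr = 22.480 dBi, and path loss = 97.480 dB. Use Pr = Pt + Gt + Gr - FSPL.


Pr = 35.160 + 10.720 + 22.480 - 97.480 = -29.12 dBm

-29.12 dBm


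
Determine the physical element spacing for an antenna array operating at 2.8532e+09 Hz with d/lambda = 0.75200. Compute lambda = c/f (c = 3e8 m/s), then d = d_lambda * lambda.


lambda = c / f = 3.0000e+08 / 2.8532e+09 = 0.1051451 m
d = 0.75200 * 0.1051451 = 0.07907 m

0.07907 m


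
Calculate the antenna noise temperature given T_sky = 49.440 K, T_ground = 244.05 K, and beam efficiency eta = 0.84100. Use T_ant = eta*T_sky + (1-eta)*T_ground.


T_ant = 0.84100 * 49.440 + (1 - 0.84100) * 244.05 = 80.38 K

80.38 K


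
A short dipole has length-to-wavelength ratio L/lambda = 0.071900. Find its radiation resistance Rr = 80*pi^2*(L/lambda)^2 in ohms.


Rr = 80 * pi^2 * (0.071900)^2 = 80 * 9.869604 * 5.169610e-03 = 4.082 ohm

4.082 ohm


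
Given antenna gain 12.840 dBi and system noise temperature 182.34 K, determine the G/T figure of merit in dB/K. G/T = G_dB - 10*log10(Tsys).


G/T = 12.840 - 10*log10(182.34) = 12.840 - 22.60882 = -9.769 dB/K

-9.769 dB/K


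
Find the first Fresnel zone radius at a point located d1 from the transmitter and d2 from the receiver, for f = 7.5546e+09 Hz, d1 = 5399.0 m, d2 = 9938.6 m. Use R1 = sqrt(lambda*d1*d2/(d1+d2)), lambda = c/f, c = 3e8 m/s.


lambda = c / f = 3.0000e+08 / 7.5546e+09 = 0.03971090 m
R1 = sqrt(0.03971090 * 5399.0 * 9938.6 / (5399.0 + 9938.6)) = 11.79 m

11.79 m


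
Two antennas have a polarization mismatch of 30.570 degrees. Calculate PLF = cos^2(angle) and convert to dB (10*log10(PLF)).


PLF_linear = cos^2(30.570 deg) = 0.7413355
PLF_dB = 10 * log10(0.7413355) = -1.300 dB

-1.300 dB


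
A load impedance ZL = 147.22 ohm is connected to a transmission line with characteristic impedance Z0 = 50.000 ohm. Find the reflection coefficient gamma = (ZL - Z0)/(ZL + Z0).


gamma = (147.22 - 50.000) / (147.22 + 50.000) = 0.4930

0.4930


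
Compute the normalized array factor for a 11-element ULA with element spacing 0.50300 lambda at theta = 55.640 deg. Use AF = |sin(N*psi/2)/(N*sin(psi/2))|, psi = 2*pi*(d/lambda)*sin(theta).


psi = 2*pi*0.50300*sin(55.640 deg) = 2.608969 rad
AF = |sin(11*2.608969/2) / (11*sin(2.608969/2))| = 0.09212

0.09212


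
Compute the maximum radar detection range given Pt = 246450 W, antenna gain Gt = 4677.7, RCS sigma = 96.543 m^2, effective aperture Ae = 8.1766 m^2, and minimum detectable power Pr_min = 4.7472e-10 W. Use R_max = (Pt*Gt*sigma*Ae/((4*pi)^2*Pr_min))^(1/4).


R^4 = 246450*4677.7*96.543*8.1766 / ((4*pi)^2 * 4.7472e-10) = 1.213941e+19
R_max = 1.213941e+19^0.25 = 59027 m

59027 m


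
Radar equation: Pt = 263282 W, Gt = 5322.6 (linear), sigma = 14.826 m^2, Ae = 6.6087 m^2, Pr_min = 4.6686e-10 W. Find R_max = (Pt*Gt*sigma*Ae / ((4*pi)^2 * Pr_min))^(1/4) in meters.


R^4 = 263282*5322.6*14.826*6.6087 / ((4*pi)^2 * 4.6686e-10) = 1.862424e+18
R_max = 1.862424e+18^0.25 = 36942 m

36942 m


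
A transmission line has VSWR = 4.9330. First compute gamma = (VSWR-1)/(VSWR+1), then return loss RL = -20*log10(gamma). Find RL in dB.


gamma = (4.9330 - 1) / (4.9330 + 1) = 0.6629024
RL = -20 * log10(0.6629024) = 3.571 dB

3.571 dB


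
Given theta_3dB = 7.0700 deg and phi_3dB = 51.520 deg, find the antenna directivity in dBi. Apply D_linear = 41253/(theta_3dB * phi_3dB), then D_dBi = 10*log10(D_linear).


D_linear = 41253 / (7.0700 * 51.520) = 113.2558
D_dBi = 10 * log10(113.2558) = 20.54 dBi

20.54 dBi


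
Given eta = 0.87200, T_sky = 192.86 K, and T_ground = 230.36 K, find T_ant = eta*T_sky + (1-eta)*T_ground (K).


T_ant = 0.87200 * 192.86 + (1 - 0.87200) * 230.36 = 197.7 K

197.7 K


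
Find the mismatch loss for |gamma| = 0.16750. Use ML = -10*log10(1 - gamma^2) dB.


ML = -10 * log10(1 - 0.16750^2) = -10 * log10(0.97194375) = 0.1236 dB

0.1236 dB


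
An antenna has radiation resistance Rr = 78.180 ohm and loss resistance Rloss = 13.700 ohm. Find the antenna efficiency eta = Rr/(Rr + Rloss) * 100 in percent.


eta = 78.180 / (78.180 + 13.700) * 100 = 85.09%

85.09%


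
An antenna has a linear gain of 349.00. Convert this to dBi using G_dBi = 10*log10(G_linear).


G_dBi = 10 * log10(349.00) = 25.43 dBi

25.43 dBi


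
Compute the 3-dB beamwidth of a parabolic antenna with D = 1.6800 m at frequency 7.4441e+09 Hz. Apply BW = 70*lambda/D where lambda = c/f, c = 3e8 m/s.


lambda = c / f = 3.0000e+08 / 7.4441e+09 = 0.04030037 m
BW = 70 * 0.04030037 / 1.6800 = 1.679 deg

1.679 deg


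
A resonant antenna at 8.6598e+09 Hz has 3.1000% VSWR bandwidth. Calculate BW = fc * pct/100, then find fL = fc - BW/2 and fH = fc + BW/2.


BW = 8.6598e+09 * 3.1000/100 = 2.684538e+08 Hz
fL = 8.6598e+09 - 2.684538e+08/2 = 8.526e+09 Hz
fH = 8.6598e+09 + 2.684538e+08/2 = 8.794e+09 Hz

BW=2.685e+08 Hz, fL=8.526e+09 Hz, fH=8.794e+09 Hz


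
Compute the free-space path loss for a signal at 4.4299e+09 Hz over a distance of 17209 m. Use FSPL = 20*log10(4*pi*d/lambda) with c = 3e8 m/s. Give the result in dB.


lambda = c / f = 3.0000e+08 / 4.4299e+09 = 0.06772162 m
FSPL = 20 * log10(4*pi*17209/0.06772162) = 130.1 dB

130.1 dB


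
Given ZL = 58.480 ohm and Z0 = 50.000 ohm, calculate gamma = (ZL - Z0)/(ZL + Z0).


gamma = (58.480 - 50.000) / (58.480 + 50.000) = 0.07817

0.07817


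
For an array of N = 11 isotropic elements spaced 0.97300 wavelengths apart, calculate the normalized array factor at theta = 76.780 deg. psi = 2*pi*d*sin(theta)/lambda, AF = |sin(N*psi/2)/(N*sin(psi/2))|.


psi = 2*pi*0.97300*sin(76.780 deg) = 5.951525 rad
AF = |sin(11*5.951525/2) / (11*sin(5.951525/2))| = 0.5331

0.5331


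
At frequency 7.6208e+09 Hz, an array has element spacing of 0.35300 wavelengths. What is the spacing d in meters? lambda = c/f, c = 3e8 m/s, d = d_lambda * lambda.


lambda = c / f = 3.0000e+08 / 7.6208e+09 = 0.03936595 m
d = 0.35300 * 0.03936595 = 0.01390 m

0.01390 m


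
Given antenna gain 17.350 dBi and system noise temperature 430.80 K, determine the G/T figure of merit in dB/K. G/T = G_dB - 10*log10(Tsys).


G/T = 17.350 - 10*log10(430.80) = 17.350 - 26.34276 = -8.993 dB/K

-8.993 dB/K


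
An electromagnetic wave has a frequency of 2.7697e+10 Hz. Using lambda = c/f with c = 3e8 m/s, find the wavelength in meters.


lambda = c / f = 3.0000e+08 / 2.7697e+10 = 0.01083 m

0.01083 m


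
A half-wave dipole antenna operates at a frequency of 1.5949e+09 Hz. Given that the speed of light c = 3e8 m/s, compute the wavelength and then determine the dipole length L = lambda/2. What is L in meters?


lambda = c / f = 3.0000e+08 / 1.5949e+09 = 0.1880996 m
L = lambda / 2 = 0.1880996 / 2 = 0.09405 m

0.09405 m


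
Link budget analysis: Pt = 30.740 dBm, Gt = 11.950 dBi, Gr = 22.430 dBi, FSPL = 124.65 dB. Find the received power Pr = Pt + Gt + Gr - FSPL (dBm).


Pr = 30.740 + 11.950 + 22.430 - 124.65 = -59.53 dBm

-59.53 dBm


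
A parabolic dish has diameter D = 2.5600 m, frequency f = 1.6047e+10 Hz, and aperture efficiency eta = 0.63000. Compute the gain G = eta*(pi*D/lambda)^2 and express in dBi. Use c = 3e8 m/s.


lambda = c / f = 3.0000e+08 / 1.6047e+10 = 0.01869508 m
G_linear = 0.63000 * (pi * 2.5600 / 0.01869508)^2 = 116591.1
G_dBi = 10 * log10(116591.1) = 50.67 dBi

50.67 dBi


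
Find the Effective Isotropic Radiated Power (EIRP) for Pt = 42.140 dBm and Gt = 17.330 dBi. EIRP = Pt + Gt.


EIRP = Pt + Gt = 42.140 + 17.330 = 59.47 dBm

59.47 dBm


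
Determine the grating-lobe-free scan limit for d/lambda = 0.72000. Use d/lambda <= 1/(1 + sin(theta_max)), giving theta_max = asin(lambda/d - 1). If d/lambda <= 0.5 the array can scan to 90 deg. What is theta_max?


lambda/d - 1 = 1/0.72000 - 1 = 0.3888889
theta_max = asin(0.3888889) = 22.89 deg

22.89 deg


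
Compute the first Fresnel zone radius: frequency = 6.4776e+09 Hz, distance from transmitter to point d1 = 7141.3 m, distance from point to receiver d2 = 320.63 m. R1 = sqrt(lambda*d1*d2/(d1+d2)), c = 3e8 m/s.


lambda = c / f = 3.0000e+08 / 6.4776e+09 = 0.04631345 m
R1 = sqrt(0.04631345 * 7141.3 * 320.63 / (7141.3 + 320.63)) = 3.770 m

3.770 m


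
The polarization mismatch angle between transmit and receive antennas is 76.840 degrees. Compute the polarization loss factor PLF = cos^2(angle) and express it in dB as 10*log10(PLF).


PLF_linear = cos^2(76.840 deg) = 0.05183414
PLF_dB = 10 * log10(0.05183414) = -12.85 dB

-12.85 dB


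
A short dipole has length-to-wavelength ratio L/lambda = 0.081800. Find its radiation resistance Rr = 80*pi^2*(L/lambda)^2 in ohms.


Rr = 80 * pi^2 * (0.081800)^2 = 80 * 9.869604 * 6.691240e-03 = 5.283 ohm

5.283 ohm


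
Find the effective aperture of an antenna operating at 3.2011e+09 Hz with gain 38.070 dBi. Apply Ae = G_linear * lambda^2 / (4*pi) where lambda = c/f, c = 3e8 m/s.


lambda = c / f = 3.0000e+08 / 3.2011e+09 = 0.09371778 m
G_linear = 10^(38.070/10) = 6412.096
Ae = G_linear * lambda^2 / (4*pi) = 6412.096 * 0.09371778^2 / (4*pi) = 4.482 m^2

4.482 m^2


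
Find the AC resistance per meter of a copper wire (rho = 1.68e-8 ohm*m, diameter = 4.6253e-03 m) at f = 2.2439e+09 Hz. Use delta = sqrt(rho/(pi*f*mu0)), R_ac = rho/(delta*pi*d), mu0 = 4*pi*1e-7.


delta = sqrt(1.68e-8 / (pi * 2.2439e+09 * 4*pi*1e-7)) = 1.377124e-06 m
R_ac = 1.68e-8 / (1.377124e-06 * pi * 4.6253e-03) = 0.8395 ohm/m

0.8395 ohm/m


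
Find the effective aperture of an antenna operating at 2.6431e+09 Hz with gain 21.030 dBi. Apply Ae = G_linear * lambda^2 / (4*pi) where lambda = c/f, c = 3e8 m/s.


lambda = c / f = 3.0000e+08 / 2.6431e+09 = 0.1135031 m
G_linear = 10^(21.030/10) = 126.7652
Ae = G_linear * lambda^2 / (4*pi) = 126.7652 * 0.1135031^2 / (4*pi) = 0.1300 m^2

0.1300 m^2


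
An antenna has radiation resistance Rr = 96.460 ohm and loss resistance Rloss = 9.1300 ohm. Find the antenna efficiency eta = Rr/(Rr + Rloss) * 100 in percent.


eta = 96.460 / (96.460 + 9.1300) * 100 = 91.35%

91.35%


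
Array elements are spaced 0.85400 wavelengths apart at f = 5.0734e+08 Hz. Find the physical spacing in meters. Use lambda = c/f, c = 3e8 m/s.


lambda = c / f = 3.0000e+08 / 5.0734e+08 = 0.5913194 m
d = 0.85400 * 0.5913194 = 0.5050 m

0.5050 m


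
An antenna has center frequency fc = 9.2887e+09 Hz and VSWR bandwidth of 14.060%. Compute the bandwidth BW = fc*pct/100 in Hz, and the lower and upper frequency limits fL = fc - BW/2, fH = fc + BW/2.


BW = 9.2887e+09 * 14.060/100 = 1.305991e+09 Hz
fL = 9.2887e+09 - 1.305991e+09/2 = 8.636e+09 Hz
fH = 9.2887e+09 + 1.305991e+09/2 = 9.942e+09 Hz

BW=1.306e+09 Hz, fL=8.636e+09 Hz, fH=9.942e+09 Hz


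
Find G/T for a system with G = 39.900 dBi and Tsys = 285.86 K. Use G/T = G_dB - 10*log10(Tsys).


G/T = 39.900 - 10*log10(285.86) = 39.900 - 24.56153 = 15.34 dB/K

15.34 dB/K


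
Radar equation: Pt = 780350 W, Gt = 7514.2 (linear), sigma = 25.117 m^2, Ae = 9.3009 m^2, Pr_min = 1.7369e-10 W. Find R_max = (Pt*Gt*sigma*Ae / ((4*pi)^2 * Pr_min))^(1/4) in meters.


R^4 = 780350*7514.2*25.117*9.3009 / ((4*pi)^2 * 1.7369e-10) = 4.994251e+19
R_max = 4.994251e+19^0.25 = 84065 m

84065 m


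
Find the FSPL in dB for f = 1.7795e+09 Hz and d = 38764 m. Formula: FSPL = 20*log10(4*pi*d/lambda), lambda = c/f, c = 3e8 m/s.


lambda = c / f = 3.0000e+08 / 1.7795e+09 = 0.1685867 m
FSPL = 20 * log10(4*pi*38764/0.1685867) = 129.2 dB

129.2 dB


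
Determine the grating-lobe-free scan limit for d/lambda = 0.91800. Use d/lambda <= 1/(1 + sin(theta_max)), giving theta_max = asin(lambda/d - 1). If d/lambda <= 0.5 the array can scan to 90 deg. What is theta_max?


lambda/d - 1 = 1/0.91800 - 1 = 0.08932462
theta_max = asin(0.08932462) = 5.125 deg

5.125 deg


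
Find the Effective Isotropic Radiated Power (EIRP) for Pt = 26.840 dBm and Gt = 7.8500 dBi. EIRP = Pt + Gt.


EIRP = Pt + Gt = 26.840 + 7.8500 = 34.69 dBm

34.69 dBm


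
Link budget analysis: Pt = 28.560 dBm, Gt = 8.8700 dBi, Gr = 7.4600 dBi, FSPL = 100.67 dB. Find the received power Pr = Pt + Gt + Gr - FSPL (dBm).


Pr = 28.560 + 8.8700 + 7.4600 - 100.67 = -55.78 dBm

-55.78 dBm


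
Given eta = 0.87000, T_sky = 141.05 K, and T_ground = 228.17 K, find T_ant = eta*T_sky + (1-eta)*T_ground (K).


T_ant = 0.87000 * 141.05 + (1 - 0.87000) * 228.17 = 152.4 K

152.4 K


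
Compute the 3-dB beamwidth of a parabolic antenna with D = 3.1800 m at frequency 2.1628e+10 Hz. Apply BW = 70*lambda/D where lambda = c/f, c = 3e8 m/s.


lambda = c / f = 3.0000e+08 / 2.1628e+10 = 0.01387091 m
BW = 70 * 0.01387091 / 3.1800 = 0.3053 deg

0.3053 deg


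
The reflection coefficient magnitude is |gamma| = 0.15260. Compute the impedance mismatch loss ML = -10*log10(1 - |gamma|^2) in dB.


ML = -10 * log10(1 - 0.15260^2) = -10 * log10(0.97671324) = 0.1023 dB

0.1023 dB


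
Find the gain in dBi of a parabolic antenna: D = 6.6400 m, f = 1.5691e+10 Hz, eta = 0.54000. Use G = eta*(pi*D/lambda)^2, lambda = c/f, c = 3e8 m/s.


lambda = c / f = 3.0000e+08 / 1.5691e+10 = 0.01911924 m
G_linear = 0.54000 * (pi * 6.6400 / 0.01911924)^2 = 642818.6
G_dBi = 10 * log10(642818.6) = 58.08 dBi

58.08 dBi


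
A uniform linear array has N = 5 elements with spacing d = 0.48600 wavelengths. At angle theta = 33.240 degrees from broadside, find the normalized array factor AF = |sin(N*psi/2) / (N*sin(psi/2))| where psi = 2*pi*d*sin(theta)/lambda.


psi = 2*pi*0.48600*sin(33.240 deg) = 1.673838 rad
AF = |sin(5*1.673838/2) / (5*sin(1.673838/2))| = 0.2327

0.2327


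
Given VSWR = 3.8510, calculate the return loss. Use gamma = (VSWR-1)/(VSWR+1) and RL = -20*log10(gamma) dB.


gamma = (3.8510 - 1) / (3.8510 + 1) = 0.5877139
RL = -20 * log10(0.5877139) = 4.617 dB

4.617 dB


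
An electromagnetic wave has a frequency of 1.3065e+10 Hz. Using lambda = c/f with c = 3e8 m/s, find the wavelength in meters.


lambda = c / f = 3.0000e+08 / 1.3065e+10 = 0.02296 m

0.02296 m


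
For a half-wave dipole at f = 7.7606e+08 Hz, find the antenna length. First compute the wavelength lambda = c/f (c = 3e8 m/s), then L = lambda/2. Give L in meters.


lambda = c / f = 3.0000e+08 / 7.7606e+08 = 0.3865680 m
L = lambda / 2 = 0.3865680 / 2 = 0.1933 m

0.1933 m


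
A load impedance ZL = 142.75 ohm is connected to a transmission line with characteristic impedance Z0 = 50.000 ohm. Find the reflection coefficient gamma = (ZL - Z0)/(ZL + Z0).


gamma = (142.75 - 50.000) / (142.75 + 50.000) = 0.4812

0.4812


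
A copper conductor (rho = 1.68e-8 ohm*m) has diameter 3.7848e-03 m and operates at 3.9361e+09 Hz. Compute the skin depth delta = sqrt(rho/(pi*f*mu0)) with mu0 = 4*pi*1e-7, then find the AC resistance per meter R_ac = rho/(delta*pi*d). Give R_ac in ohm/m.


delta = sqrt(1.68e-8 / (pi * 3.9361e+09 * 4*pi*1e-7)) = 1.039781e-06 m
R_ac = 1.68e-8 / (1.039781e-06 * pi * 3.7848e-03) = 1.359 ohm/m

1.359 ohm/m


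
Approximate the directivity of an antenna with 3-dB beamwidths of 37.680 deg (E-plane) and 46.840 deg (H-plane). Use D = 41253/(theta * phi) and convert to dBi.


D_linear = 41253 / (37.680 * 46.840) = 23.37372
D_dBi = 10 * log10(23.37372) = 13.69 dBi

13.69 dBi


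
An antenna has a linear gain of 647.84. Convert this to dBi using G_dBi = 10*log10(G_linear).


G_dBi = 10 * log10(647.84) = 28.11 dBi

28.11 dBi


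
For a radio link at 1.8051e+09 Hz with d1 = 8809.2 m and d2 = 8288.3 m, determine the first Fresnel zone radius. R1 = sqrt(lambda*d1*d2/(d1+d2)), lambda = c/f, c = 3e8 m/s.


lambda = c / f = 3.0000e+08 / 1.8051e+09 = 0.1661958 m
R1 = sqrt(0.1661958 * 8809.2 * 8288.3 / (8809.2 + 8288.3)) = 26.64 m

26.64 m


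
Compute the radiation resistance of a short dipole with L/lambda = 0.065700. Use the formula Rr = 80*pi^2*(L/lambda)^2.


Rr = 80 * pi^2 * (0.065700)^2 = 80 * 9.869604 * 4.316490e-03 = 3.408 ohm

3.408 ohm


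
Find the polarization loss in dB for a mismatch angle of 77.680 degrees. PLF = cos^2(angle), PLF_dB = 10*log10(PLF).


PLF_linear = cos^2(77.680 deg) = 0.04552737
PLF_dB = 10 * log10(0.04552737) = -13.42 dB

-13.42 dB


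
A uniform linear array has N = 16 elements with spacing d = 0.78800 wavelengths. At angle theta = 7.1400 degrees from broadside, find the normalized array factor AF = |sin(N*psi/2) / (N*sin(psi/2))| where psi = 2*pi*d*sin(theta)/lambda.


psi = 2*pi*0.78800*sin(7.1400 deg) = 0.6153994 rad
AF = |sin(16*0.6153994/2) / (16*sin(0.6153994/2))| = 0.2018

0.2018


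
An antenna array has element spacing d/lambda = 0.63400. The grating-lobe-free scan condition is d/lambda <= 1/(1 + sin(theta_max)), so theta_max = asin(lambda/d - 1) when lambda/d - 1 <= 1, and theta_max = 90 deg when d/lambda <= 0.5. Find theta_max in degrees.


lambda/d - 1 = 1/0.63400 - 1 = 0.5772871
theta_max = asin(0.5772871) = 35.26 deg

35.26 deg


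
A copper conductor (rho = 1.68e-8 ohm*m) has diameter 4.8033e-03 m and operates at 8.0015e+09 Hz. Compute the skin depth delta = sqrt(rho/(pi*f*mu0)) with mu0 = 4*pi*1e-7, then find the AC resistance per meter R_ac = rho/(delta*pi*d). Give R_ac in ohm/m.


delta = sqrt(1.68e-8 / (pi * 8.0015e+09 * 4*pi*1e-7)) = 7.292712e-07 m
R_ac = 1.68e-8 / (7.292712e-07 * pi * 4.8033e-03) = 1.527 ohm/m

1.527 ohm/m


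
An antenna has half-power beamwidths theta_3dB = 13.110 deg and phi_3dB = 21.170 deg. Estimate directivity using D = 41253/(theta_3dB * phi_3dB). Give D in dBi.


D_linear = 41253 / (13.110 * 21.170) = 148.6387
D_dBi = 10 * log10(148.6387) = 21.72 dBi

21.72 dBi


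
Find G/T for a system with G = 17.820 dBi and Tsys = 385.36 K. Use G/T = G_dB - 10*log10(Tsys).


G/T = 17.820 - 10*log10(385.36) = 17.820 - 25.85867 = -8.039 dB/K

-8.039 dB/K


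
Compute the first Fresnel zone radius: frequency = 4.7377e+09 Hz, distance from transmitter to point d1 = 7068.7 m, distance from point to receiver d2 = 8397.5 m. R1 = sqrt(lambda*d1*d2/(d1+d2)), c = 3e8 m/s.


lambda = c / f = 3.0000e+08 / 4.7377e+09 = 0.06332187 m
R1 = sqrt(0.06332187 * 7068.7 * 8397.5 / (7068.7 + 8397.5)) = 15.59 m

15.59 m


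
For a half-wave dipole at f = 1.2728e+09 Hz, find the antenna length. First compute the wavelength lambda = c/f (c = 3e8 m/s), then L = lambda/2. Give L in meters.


lambda = c / f = 3.0000e+08 / 1.2728e+09 = 0.2357008 m
L = lambda / 2 = 0.2357008 / 2 = 0.1179 m

0.1179 m


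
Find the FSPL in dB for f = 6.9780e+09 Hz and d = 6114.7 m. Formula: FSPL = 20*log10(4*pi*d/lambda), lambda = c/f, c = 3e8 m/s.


lambda = c / f = 3.0000e+08 / 6.9780e+09 = 0.04299226 m
FSPL = 20 * log10(4*pi*6114.7/0.04299226) = 125.0 dB

125.0 dB


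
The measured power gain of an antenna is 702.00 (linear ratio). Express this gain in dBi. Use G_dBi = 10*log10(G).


G_dBi = 10 * log10(702.00) = 28.46 dBi

28.46 dBi


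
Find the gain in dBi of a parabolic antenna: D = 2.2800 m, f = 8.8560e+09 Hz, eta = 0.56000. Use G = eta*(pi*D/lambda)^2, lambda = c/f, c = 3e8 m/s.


lambda = c / f = 3.0000e+08 / 8.8560e+09 = 0.03387534 m
G_linear = 0.56000 * (pi * 2.2800 / 0.03387534)^2 = 25037.45
G_dBi = 10 * log10(25037.45) = 43.99 dBi

43.99 dBi


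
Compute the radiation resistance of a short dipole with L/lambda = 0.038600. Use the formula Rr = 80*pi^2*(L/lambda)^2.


Rr = 80 * pi^2 * (0.038600)^2 = 80 * 9.869604 * 1.489960e-03 = 1.176 ohm

1.176 ohm


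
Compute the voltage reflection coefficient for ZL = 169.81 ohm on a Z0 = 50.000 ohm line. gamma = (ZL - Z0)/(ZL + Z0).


gamma = (169.81 - 50.000) / (169.81 + 50.000) = 0.5451

0.5451


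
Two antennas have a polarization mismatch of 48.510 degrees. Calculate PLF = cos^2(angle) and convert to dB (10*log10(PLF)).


PLF_linear = cos^2(48.510 deg) = 0.4388921
PLF_dB = 10 * log10(0.4388921) = -3.576 dB

-3.576 dB


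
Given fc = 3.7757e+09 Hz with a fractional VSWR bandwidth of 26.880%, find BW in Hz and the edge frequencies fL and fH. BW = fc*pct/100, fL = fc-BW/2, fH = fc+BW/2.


BW = 3.7757e+09 * 26.880/100 = 1.014908e+09 Hz
fL = 3.7757e+09 - 1.014908e+09/2 = 3.268e+09 Hz
fH = 3.7757e+09 + 1.014908e+09/2 = 4.283e+09 Hz

BW=1.015e+09 Hz, fL=3.268e+09 Hz, fH=4.283e+09 Hz


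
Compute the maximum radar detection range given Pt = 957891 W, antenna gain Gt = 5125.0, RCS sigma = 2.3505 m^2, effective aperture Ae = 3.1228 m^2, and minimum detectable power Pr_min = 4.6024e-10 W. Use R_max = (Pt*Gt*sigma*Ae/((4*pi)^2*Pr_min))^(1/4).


R^4 = 957891*5125.0*2.3505*3.1228 / ((4*pi)^2 * 4.6024e-10) = 4.958043e+17
R_max = 4.958043e+17^0.25 = 26536 m

26536 m


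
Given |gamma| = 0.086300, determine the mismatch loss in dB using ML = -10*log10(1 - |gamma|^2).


ML = -10 * log10(1 - 0.086300^2) = -10 * log10(0.99255231) = 0.03247 dB

0.03247 dB


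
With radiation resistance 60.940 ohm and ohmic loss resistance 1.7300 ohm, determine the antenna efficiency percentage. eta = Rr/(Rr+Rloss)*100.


eta = 60.940 / (60.940 + 1.7300) * 100 = 97.24%

97.24%


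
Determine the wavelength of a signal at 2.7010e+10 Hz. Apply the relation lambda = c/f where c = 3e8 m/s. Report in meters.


lambda = c / f = 3.0000e+08 / 2.7010e+10 = 0.01111 m

0.01111 m


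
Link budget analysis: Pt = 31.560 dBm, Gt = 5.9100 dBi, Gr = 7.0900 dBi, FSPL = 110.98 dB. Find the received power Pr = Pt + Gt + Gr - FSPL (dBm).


Pr = 31.560 + 5.9100 + 7.0900 - 110.98 = -66.42 dBm

-66.42 dBm


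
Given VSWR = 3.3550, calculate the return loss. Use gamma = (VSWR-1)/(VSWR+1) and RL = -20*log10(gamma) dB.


gamma = (3.3550 - 1) / (3.3550 + 1) = 0.5407577
RL = -20 * log10(0.5407577) = 5.340 dB

5.340 dB


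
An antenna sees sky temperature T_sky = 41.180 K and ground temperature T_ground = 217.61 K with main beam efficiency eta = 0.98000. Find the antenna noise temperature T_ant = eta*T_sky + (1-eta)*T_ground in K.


T_ant = 0.98000 * 41.180 + (1 - 0.98000) * 217.61 = 44.71 K

44.71 K
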